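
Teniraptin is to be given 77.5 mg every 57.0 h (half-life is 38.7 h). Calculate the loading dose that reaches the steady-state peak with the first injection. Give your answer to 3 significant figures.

121 mg

k = ln 2 / 38.7 = 0.01791 h⁻¹
Accumulation ratio R = 1 / (1 − e^(−kτ)) = 1 / (1 − e^(−0.01791×57.0)) = 1 / (1 − 0.3603) = 1.563
Loading dose = maintenance dose × R = 77.5 × 1.563 ≈ 121 mg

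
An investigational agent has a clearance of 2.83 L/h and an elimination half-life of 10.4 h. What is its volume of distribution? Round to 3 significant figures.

k = ln 2 / t½ = ln 2 / 10.4 = 0.06665 h⁻¹
V = CL / k = 2.83 / 0.06665 ≈ 42.5 L

42.5 L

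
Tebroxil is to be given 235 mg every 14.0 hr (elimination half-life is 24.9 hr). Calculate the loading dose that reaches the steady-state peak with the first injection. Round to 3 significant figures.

k = ln 2 / 24.9 = 0.02784 hr⁻¹
Accumulation ratio R = 1 / (1 − e^(−kτ)) = 1 / (1 − e^(−0.02784×14.0)) = 1 / (1 − 0.6772) = 3.098
Loading dose = maintenance dose × R = 235 × 3.098 ≈ 728 mg

728 mg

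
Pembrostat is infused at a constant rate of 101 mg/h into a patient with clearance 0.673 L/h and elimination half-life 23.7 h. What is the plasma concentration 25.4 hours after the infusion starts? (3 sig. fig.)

Css = rate / CL = 101 / 0.673 = 150.1 mg/L
k = ln 2 / 23.7 = 0.02925 h⁻¹
C(t) = Css (1 − e^(−kt)) = 150.1 × (1 − e^(−0.7429)) = 150.1 × 0.5243 ≈ 78.7 mg/L

78.7 mg/L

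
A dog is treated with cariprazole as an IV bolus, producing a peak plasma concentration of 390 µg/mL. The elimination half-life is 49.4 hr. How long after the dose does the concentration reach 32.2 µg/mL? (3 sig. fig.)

k = ln 2 / 49.4 = 0.01403 hr⁻¹
C(t) = C₀ e^(−kt)  ⇒  t = ln(C₀/C) / k
t = ln(390/32.2) / 0.01403 = 2.494 / 0.01403 ≈ 178 hours

178 hours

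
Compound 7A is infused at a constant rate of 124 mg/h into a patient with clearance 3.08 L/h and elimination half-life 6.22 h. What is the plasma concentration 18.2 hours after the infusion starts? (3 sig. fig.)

35.0 µg/mL

Css = rate / CL = 124 / 3.08 = 40.26 µg/mL
k = ln 2 / 6.22 = 0.1114 h⁻¹
C(t) = Css (1 − e^(−kt)) = 40.26 × (1 − e^(−2.028)) = 40.26 × 0.8684 ≈ 35.0 µg/mL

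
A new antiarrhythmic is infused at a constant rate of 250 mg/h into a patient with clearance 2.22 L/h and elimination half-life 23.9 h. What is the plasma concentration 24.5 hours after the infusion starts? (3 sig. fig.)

Css = rate / CL = 250 / 2.22 = 112.6 mg/L
k = ln 2 / 23.9 = 0.02900 h⁻¹
C(t) = Css (1 − e^(−kt)) = 112.6 × (1 − e^(−0.7105)) = 112.6 × 0.5086 ≈ 57.3 mg/L

57.3 mg/L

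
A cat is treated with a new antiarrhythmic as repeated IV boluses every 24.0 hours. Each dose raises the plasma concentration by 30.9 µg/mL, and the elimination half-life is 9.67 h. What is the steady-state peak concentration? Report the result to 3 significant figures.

k = ln 2 / 9.67 = 0.07168 h⁻¹
Fraction remaining after one interval: e^(−kτ) = e^(−0.07168 × 24.0) = 0.1790
R = 1 / (1 − 0.1790) = 1.218
Css,max = 30.9 × 1.218 ≈ 37.6 µg/mL

37.6 µg/mL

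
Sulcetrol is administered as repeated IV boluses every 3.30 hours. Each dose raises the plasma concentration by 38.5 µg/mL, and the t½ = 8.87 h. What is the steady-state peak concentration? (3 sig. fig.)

k = ln 2 / 8.87 = 0.07815 h⁻¹
Fraction remaining after one interval: e^(−kτ) = e^(−0.07815 × 3.30) = 0.7727
R = 1 / (1 − 0.7727) = 4.399
Css,max = 38.5 × 4.399 ≈ 169 µg/mL

169 µg/mL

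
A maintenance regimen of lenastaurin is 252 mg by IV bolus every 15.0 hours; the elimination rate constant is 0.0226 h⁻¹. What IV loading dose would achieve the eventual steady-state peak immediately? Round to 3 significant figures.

876 mg

Accumulation ratio R = 1 / (1 − e^(−kτ)) = 1 / (1 − e^(−0.02260×15.0)) = 1 / (1 − 0.7125) = 3.478
Loading dose = maintenance dose × R = 252 × 3.478 ≈ 876 mg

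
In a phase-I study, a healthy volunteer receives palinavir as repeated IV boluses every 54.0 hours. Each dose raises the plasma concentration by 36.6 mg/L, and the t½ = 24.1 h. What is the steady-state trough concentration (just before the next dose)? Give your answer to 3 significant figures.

9.82 mg/L

k = ln 2 / 24.1 = 0.02876 h⁻¹
Fraction remaining after one interval: e^(−kτ) = e^(−0.02876 × 54.0) = 0.2116
R = 1 / (1 − 0.2116) = 1.268
Css,max = 36.6 × 1.268 = 46.42 mg/L
Css,min = Css,max × e^(−kτ) = 46.42 × 0.2116 ≈ 9.82 mg/L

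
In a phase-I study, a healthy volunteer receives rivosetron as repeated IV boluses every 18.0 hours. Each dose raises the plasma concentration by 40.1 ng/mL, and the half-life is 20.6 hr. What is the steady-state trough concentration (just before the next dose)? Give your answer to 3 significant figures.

k = ln 2 / 20.6 = 0.03365 hr⁻¹
Fraction remaining after one interval: e^(−kτ) = e^(−0.03365 × 18.0) = 0.5457
R = 1 / (1 − 0.5457) = 2.201
Css,max = 40.1 × 2.201 = 88.27 ng/mL
Css,min = Css,max × e^(−kτ) = 88.27 × 0.5457 ≈ 48.2 ng/mL

48.2 ng/mL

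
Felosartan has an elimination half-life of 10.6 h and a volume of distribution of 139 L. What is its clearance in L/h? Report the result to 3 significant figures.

9.09 L/h

k = ln 2 / t½ = ln 2 / 10.6 = 0.06539 h⁻¹
CL = k · V = 0.06539 × 139 ≈ 9.09 L/h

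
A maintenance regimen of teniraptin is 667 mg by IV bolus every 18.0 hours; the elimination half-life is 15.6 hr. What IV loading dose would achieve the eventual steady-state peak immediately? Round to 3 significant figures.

1210 mg

k = ln 2 / 15.6 = 0.04443 hr⁻¹
Accumulation ratio R = 1 / (1 − e^(−kτ)) = 1 / (1 − e^(−0.04443×18.0)) = 1 / (1 − 0.4494) = 1.816
Loading dose = maintenance dose × R = 667 × 1.816 ≈ 1210 mg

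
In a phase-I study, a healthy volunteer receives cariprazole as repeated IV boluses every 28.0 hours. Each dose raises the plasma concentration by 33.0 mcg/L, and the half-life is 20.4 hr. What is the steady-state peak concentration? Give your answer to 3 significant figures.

k = ln 2 / 20.4 = 0.03398 hr⁻¹
Fraction remaining after one interval: e^(−kτ) = e^(−0.03398 × 28.0) = 0.3862
R = 1 / (1 − 0.3862) = 1.629
Css,max = 33.0 × 1.629 ≈ 53.8 mcg/L

53.8 mcg/L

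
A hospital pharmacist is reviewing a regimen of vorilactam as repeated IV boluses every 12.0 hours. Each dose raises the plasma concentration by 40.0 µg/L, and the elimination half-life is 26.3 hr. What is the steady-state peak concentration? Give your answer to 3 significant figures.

k = ln 2 / 26.3 = 0.02636 hr⁻¹
Fraction remaining after one interval: e^(−kτ) = e^(−0.02636 × 12.0) = 0.7289
R = 1 / (1 − 0.7289) = 3.688
Css,max = 40.0 × 3.688 ≈ 148 µg/L

148 µg/L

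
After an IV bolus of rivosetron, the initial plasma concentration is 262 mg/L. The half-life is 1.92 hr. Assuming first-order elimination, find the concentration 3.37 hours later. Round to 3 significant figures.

77.6 mg/L

k = ln 2 / 1.92 = 0.3610 hr⁻¹
3.37 hr is 1.755 half-lives, so C = 262 × (1/2)^1.755 = 262 × 0.2962 ≈ 77.6 mg/L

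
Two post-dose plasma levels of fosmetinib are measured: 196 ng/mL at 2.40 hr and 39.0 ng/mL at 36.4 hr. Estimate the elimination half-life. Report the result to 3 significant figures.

14.6 hours

k = ln(C₁/C₂) / (t₂ − t₁) = ln(196/39.0) / (36.4 − 2.40)
  = 1.615 / 34.00 = 0.04749 hr⁻¹
t½ = ln 2 / k = ln 2 / 0.04749 ≈ 14.6 hours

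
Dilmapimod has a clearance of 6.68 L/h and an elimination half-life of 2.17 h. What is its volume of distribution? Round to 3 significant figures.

20.9 L

k = ln 2 / t½ = ln 2 / 2.17 = 0.3194 h⁻¹
V = CL / k = 6.68 / 0.3194 ≈ 20.9 L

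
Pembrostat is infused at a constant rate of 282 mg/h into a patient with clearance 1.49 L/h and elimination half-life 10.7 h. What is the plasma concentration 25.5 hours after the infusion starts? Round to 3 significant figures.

153 mg/L

Css = rate / CL = 282 / 1.49 = 189.3 mg/L
k = ln 2 / 10.7 = 0.06478 h⁻¹
C(t) = Css (1 − e^(−kt)) = 189.3 × (1 − e^(−1.652)) = 189.3 × 0.8083 ≈ 153 mg/L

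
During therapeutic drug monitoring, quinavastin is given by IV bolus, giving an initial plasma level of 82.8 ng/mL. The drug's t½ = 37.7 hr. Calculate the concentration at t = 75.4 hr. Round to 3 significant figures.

k = ln 2 / 37.7 = 0.01839 hr⁻¹
75.4 hr is 2.000 half-lives, so C = 82.8 × (1/2)^2.000 = 82.8 × 0.2500 ≈ 20.7 ng/mL

20.7 ng/mL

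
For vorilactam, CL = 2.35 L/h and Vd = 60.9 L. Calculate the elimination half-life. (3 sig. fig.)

18.0 hours

k = CL / V = 2.35 / 60.9 = 0.03859 h⁻¹
t½ = ln 2 / k = ln 2 / 0.03859 ≈ 18.0 hours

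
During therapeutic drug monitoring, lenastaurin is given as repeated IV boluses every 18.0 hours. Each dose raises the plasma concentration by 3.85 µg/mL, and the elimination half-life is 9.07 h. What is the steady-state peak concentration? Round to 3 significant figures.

5.15 µg/mL

k = ln 2 / 9.07 = 0.07642 h⁻¹
Fraction remaining after one interval: e^(−kτ) = e^(−0.07642 × 18.0) = 0.2527
R = 1 / (1 − 0.2527) = 1.338
Css,max = 3.85 × 1.338 ≈ 5.15 µg/mL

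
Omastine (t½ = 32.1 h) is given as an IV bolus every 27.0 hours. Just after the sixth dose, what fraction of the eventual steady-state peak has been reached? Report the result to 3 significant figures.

k = ln 2 / 32.1 = 0.02159 h⁻¹
f_n = 1 − e^(−nkτ) = 1 − e^(−6 × 0.02159 × 27.0) = 1 − e^(−3.498) = 1 − 0.03025 ≈ 0.970

0.970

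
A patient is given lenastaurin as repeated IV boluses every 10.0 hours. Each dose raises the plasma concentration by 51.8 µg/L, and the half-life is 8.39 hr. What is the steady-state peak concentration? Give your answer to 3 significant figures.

92.1 µg/L

k = ln 2 / 8.39 = 0.08262 hr⁻¹
Fraction remaining after one interval: e^(−kτ) = e^(−0.08262 × 10.0) = 0.4377
R = 1 / (1 − 0.4377) = 1.778
Css,max = 51.8 × 1.778 ≈ 92.1 µg/L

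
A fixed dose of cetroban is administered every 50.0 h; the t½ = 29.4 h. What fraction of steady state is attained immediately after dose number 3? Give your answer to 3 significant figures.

k = ln 2 / 29.4 = 0.02358 h⁻¹
f_n = 1 − e^(−nkτ) = 1 − e^(−3 × 0.02358 × 50.0) = 1 − e^(−3.536) = 1 − 0.02912 ≈ 0.971

0.971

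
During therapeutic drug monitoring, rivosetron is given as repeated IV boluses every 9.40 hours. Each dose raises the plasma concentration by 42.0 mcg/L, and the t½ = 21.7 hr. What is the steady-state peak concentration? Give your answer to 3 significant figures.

162 mcg/L

k = ln 2 / 21.7 = 0.03194 hr⁻¹
Fraction remaining after one interval: e^(−kτ) = e^(−0.03194 × 9.40) = 0.7406
R = 1 / (1 − 0.7406) = 3.855
Css,max = 42.0 × 3.855 ≈ 162 mcg/L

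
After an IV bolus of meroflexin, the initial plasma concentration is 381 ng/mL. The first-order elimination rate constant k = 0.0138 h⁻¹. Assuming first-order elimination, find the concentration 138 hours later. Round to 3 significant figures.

C(t) = C₀ e^(−kt) = 381 × e^(−0.01380 × 138) = 381 × e^(−1.904) = 381 × 0.1489 ≈ 56.7 ng/mL

56.7 ng/mL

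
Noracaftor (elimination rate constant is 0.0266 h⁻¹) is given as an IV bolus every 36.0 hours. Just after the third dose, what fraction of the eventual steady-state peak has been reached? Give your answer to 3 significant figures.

f_n = 1 − e^(−nkτ) = 1 − e^(−3 × 0.02660 × 36.0) = 1 − e^(−2.873) = 1 − 0.05654 ≈ 0.943

0.943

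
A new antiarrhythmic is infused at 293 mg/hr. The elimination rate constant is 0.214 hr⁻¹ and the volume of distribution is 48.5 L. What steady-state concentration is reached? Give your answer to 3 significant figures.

CL = k · V = 0.214 × 48.5 = 10.38 L/hr
Css = rate / CL = 293 / 10.38 ≈ 28.2 µg/mL

28.2 µg/mL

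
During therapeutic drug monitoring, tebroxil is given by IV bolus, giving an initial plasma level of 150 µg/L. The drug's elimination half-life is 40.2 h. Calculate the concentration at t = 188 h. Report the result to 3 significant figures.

k = ln 2 / 40.2 = 0.01724 h⁻¹
C(t) = C₀ e^(−kt) = 150 × e^(−0.01724 × 188) = 150 × e^(−3.242) = 150 × 0.03910 ≈ 5.87 µg/L

5.87 µg/L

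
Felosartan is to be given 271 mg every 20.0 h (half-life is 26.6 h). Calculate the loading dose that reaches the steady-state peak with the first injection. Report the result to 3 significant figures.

667 mg

k = ln 2 / 26.6 = 0.02606 h⁻¹
Accumulation ratio R = 1 / (1 − e^(−kτ)) = 1 / (1 − e^(−0.02606×20.0)) = 1 / (1 − 0.5938) = 2.462
Loading dose = maintenance dose × R = 271 × 2.462 ≈ 667 mg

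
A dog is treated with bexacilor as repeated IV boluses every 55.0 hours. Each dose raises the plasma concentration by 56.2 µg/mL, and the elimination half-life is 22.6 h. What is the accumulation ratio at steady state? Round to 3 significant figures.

k = ln 2 / 22.6 = 0.03067 h⁻¹
Fraction remaining after one interval: e^(−kτ) = e^(−0.03067 × 55.0) = 0.1851
R = 1 / (1 − 0.1851) = 1 / 0.8149 ≈ 1.23

1.23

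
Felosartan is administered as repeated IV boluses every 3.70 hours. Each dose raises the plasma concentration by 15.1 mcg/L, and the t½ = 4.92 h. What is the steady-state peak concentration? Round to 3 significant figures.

k = ln 2 / 4.92 = 0.1409 h⁻¹
Fraction remaining after one interval: e^(−kτ) = e^(−0.1409 × 3.70) = 0.5938
R = 1 / (1 − 0.5938) = 2.462
Css,max = 15.1 × 2.462 ≈ 37.2 mcg/L

37.2 mcg/L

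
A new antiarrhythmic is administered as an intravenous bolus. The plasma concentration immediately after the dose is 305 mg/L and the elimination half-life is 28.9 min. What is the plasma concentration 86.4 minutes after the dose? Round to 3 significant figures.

38.4 mg/L

k = ln 2 / 28.9 = 0.02398 min⁻¹
86.4 min is 2.990 half-lives, so C = 305 × (1/2)^2.990 = 305 × 0.1259 ≈ 38.4 mg/L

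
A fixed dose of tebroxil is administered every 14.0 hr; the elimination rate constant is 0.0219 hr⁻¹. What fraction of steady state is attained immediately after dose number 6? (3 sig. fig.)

f_n = 1 − e^(−nkτ) = 1 − e^(−6 × 0.02190 × 14.0) = 1 − e^(−1.840) = 1 − 0.1589 ≈ 0.841

0.841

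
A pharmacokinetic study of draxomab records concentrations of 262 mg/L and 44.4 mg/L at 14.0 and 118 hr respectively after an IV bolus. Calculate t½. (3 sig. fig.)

k = ln(C₁/C₂) / (t₂ − t₁) = ln(262/44.4) / (118 − 14.0)
  = 1.775 / 104.0 = 0.01707 hr⁻¹
t½ = ln 2 / k = ln 2 / 0.01707 ≈ 40.6 hours

40.6 hours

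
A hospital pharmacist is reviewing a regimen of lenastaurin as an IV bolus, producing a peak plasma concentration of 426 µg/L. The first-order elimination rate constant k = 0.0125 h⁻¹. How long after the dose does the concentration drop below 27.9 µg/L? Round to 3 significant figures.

C(t) = C₀ e^(−kt)  ⇒  t = ln(C₀/C) / k
t = ln(426/27.9) / 0.01250 = 2.726 / 0.01250 ≈ 218 hours

218 hours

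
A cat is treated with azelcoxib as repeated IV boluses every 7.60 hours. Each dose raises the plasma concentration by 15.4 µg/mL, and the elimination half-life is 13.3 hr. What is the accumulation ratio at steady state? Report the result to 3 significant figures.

k = ln 2 / 13.3 = 0.05212 hr⁻¹
Fraction remaining after one interval: e^(−kτ) = e^(−0.05212 × 7.60) = 0.6730
R = 1 / (1 − 0.6730) = 1 / 0.3270 ≈ 3.06

3.06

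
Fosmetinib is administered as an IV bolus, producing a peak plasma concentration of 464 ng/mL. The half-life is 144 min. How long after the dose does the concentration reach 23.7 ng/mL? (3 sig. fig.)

k = ln 2 / 144 = 0.004814 min⁻¹
C(t) = C₀ e^(−kt)  ⇒  t = ln(C₀/C) / k
t = ln(464/23.7) / 0.004814 = 2.974 / 0.004814 ≈ 618 minutes

618 minutes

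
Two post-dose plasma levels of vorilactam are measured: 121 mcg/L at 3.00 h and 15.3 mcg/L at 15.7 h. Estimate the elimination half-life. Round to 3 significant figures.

k = ln(C₁/C₂) / (t₂ − t₁) = ln(121/15.3) / (15.7 − 3.00)
  = 2.068 / 12.70 = 0.1628 h⁻¹
t½ = ln 2 / k = ln 2 / 0.1628 ≈ 4.26 hours

4.26 hours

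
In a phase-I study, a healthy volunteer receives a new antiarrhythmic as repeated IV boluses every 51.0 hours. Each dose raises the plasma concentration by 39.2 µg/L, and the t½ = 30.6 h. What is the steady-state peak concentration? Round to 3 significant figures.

k = ln 2 / 30.6 = 0.02265 h⁻¹
Fraction remaining after one interval: e^(−kτ) = e^(−0.02265 × 51.0) = 0.3150
R = 1 / (1 − 0.3150) = 1.460
Css,max = 39.2 × 1.460 ≈ 57.2 µg/L

57.2 µg/L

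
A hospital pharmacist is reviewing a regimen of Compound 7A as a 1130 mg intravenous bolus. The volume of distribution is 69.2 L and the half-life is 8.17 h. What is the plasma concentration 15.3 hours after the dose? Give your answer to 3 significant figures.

4.46 µg/mL

C₀ = dose / V = 1130 / 69.2 = 16.33 µg/mL
k = ln 2 / 8.17 = 0.08484 h⁻¹
C(t) = C₀ e^(−kt) = 16.33 × e^(−0.08484 × 15.3) = 16.33 × e^(−1.298) = 16.33 × 0.2731 ≈ 4.46 µg/mL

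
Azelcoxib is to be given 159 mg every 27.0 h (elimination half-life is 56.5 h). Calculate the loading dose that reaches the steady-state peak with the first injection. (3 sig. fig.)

564 mg

k = ln 2 / 56.5 = 0.01227 h⁻¹
Accumulation ratio R = 1 / (1 − e^(−kτ)) = 1 / (1 − e^(−0.01227×27.0)) = 1 / (1 − 0.7180) = 3.547
Loading dose = maintenance dose × R = 159 × 3.547 ≈ 564 mg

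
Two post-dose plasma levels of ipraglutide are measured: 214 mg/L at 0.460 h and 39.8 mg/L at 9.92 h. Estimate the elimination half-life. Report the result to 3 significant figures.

k = ln(C₁/C₂) / (t₂ − t₁) = ln(214/39.8) / (9.92 − 0.460)
  = 1.682 / 9.460 = 0.1778 h⁻¹
t½ = ln 2 / k = ln 2 / 0.1778 ≈ 3.90 hours

3.90 hours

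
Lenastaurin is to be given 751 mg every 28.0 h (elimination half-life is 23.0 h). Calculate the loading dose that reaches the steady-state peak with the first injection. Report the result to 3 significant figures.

k = ln 2 / 23.0 = 0.03014 h⁻¹
Accumulation ratio R = 1 / (1 − e^(−kτ)) = 1 / (1 − e^(−0.03014×28.0)) = 1 / (1 − 0.4301) = 1.755
Loading dose = maintenance dose × R = 751 × 1.755 ≈ 1320 mg

1320 mg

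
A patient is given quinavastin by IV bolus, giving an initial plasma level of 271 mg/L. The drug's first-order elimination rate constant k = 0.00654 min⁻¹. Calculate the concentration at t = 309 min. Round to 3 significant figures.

35.9 mg/L

C(t) = C₀ e^(−kt) = 271 × e^(−0.006540 × 309) = 271 × e^(−2.021) = 271 × 0.1325 ≈ 35.9 mg/L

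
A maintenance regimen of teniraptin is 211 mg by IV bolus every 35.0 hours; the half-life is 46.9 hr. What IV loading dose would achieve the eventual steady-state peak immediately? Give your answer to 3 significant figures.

522 mg

k = ln 2 / 46.9 = 0.01478 hr⁻¹
Accumulation ratio R = 1 / (1 − e^(−kτ)) = 1 / (1 − e^(−0.01478×35.0)) = 1 / (1 − 0.5961) = 2.476
Loading dose = maintenance dose × R = 211 × 2.476 ≈ 522 mg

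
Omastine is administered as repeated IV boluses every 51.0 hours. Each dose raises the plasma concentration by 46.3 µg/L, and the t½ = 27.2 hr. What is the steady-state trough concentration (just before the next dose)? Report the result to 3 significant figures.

17.4 µg/L

k = ln 2 / 27.2 = 0.02548 hr⁻¹
Fraction remaining after one interval: e^(−kτ) = e^(−0.02548 × 51.0) = 0.2726
R = 1 / (1 − 0.2726) = 1.375
Css,max = 46.3 × 1.375 = 63.65 µg/L
Css,min = Css,max × e^(−kτ) = 63.65 × 0.2726 ≈ 17.4 µg/L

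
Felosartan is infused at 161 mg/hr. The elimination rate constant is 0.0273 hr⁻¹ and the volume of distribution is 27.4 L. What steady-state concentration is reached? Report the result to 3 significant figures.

CL = k · V = 0.0273 × 27.4 = 0.7480 L/hr
Css = rate / CL = 161 / 0.7480 ≈ 215 mg/L

215 mg/L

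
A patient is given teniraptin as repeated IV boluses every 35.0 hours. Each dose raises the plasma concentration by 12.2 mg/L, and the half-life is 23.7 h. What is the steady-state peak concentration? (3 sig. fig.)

k = ln 2 / 23.7 = 0.02925 h⁻¹
Fraction remaining after one interval: e^(−kτ) = e^(−0.02925 × 35.0) = 0.3593
R = 1 / (1 − 0.3593) = 1.561
Css,max = 12.2 × 1.561 ≈ 19.0 mg/L

19.0 mg/L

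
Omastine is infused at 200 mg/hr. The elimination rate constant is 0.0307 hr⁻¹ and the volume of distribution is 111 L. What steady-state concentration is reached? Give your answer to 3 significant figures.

CL = k · V = 0.0307 × 111 = 3.408 L/hr
Css = rate / CL = 200 / 3.408 ≈ 58.7 mg/L

58.7 mg/L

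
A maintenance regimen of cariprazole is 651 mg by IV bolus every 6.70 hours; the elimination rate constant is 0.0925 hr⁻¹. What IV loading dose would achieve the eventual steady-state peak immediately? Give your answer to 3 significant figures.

1410 mg

Accumulation ratio R = 1 / (1 − e^(−kτ)) = 1 / (1 − e^(−0.09250×6.70)) = 1 / (1 − 0.5381) = 2.165
Loading dose = maintenance dose × R = 651 × 2.165 ≈ 1410 mg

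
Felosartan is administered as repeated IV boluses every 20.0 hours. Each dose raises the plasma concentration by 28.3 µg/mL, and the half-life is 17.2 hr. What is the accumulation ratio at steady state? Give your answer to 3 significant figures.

k = ln 2 / 17.2 = 0.04030 hr⁻¹
Fraction remaining after one interval: e^(−kτ) = e^(−0.04030 × 20.0) = 0.4466
R = 1 / (1 − 0.4466) = 1 / 0.5534 ≈ 1.81

1.81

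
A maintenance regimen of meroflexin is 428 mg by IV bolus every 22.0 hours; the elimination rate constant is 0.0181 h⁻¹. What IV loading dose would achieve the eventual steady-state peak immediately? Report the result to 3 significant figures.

Accumulation ratio R = 1 / (1 − e^(−kτ)) = 1 / (1 − e^(−0.01810×22.0)) = 1 / (1 − 0.6715) = 3.044
Loading dose = maintenance dose × R = 428 × 3.044 ≈ 1300 mg

1300 mg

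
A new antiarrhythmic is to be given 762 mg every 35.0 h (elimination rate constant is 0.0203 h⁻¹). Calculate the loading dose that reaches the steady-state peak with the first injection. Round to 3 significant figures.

1500 mg

Accumulation ratio R = 1 / (1 − e^(−kτ)) = 1 / (1 − e^(−0.02030×35.0)) = 1 / (1 − 0.4914) = 1.966
Loading dose = maintenance dose × R = 762 × 1.966 ≈ 1500 mg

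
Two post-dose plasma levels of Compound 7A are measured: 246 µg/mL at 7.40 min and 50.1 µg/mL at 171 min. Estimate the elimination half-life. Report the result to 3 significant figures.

k = ln(C₁/C₂) / (t₂ − t₁) = ln(246/50.1) / (171 − 7.40)
  = 1.591 / 163.6 = 0.009727 min⁻¹
t½ = ln 2 / k = ln 2 / 0.009727 ≈ 71.3 minutes

71.3 minutes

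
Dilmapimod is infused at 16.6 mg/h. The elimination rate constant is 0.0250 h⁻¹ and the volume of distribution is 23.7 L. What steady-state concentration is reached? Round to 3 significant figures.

28.0 µg/mL

CL = k · V = 0.0250 × 23.7 = 0.5925 L/h
Css = rate / CL = 16.6 / 0.5925 ≈ 28.0 µg/mL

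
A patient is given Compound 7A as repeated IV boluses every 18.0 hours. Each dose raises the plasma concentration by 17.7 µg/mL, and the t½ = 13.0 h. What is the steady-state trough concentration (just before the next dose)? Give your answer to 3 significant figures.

11.0 µg/mL

k = ln 2 / 13.0 = 0.05332 h⁻¹
Fraction remaining after one interval: e^(−kτ) = e^(−0.05332 × 18.0) = 0.3830
R = 1 / (1 − 0.3830) = 1.621
Css,max = 17.7 × 1.621 = 28.69 µg/mL
Css,min = Css,max × e^(−kτ) = 28.69 × 0.3830 ≈ 11.0 µg/mL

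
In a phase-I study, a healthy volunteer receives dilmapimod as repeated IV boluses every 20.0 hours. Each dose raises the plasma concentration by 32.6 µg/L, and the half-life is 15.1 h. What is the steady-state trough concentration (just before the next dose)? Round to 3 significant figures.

k = ln 2 / 15.1 = 0.04590 h⁻¹
Fraction remaining after one interval: e^(−kτ) = e^(−0.04590 × 20.0) = 0.3993
R = 1 / (1 − 0.3993) = 1.665
Css,max = 32.6 × 1.665 = 54.27 µg/L
Css,min = Css,max × e^(−kτ) = 54.27 × 0.3993 ≈ 21.7 µg/L

21.7 µg/L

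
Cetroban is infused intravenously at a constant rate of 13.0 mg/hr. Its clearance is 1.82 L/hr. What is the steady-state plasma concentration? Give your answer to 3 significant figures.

7.14 mg/L

Css = infusion rate / CL = 13.0 / 1.82 ≈ 7.14 mg/L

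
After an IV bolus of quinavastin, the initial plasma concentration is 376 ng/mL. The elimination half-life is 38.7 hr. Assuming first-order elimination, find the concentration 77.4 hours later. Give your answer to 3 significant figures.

k = ln 2 / 38.7 = 0.01791 hr⁻¹
C(t) = C₀ e^(−kt) = 376 × e^(−0.01791 × 77.4) = 376 × e^(−1.386) = 376 × 0.2500 ≈ 94.0 ng/mL

94.0 ng/mL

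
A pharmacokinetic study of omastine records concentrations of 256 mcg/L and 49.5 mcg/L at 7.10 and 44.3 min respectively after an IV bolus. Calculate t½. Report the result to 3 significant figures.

k = ln(C₁/C₂) / (t₂ − t₁) = ln(256/49.5) / (44.3 − 7.10)
  = 1.643 / 37.20 = 0.04417 min⁻¹
t½ = ln 2 / k = ln 2 / 0.04417 ≈ 15.7 minutes

15.7 minutes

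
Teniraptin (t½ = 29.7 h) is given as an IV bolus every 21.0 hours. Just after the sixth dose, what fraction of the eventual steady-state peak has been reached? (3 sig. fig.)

k = ln 2 / 29.7 = 0.02334 h⁻¹
f_n = 1 − e^(−nkτ) = 1 − e^(−6 × 0.02334 × 21.0) = 1 − e^(−2.941) = 1 − 0.05283 ≈ 0.947

0.947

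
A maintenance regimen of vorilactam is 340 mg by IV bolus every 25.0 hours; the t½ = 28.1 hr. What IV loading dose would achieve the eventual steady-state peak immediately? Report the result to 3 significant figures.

739 mg

k = ln 2 / 28.1 = 0.02467 hr⁻¹
Accumulation ratio R = 1 / (1 − e^(−kτ)) = 1 / (1 − e^(−0.02467×25.0)) = 1 / (1 − 0.5397) = 2.173
Loading dose = maintenance dose × R = 340 × 2.173 ≈ 739 mg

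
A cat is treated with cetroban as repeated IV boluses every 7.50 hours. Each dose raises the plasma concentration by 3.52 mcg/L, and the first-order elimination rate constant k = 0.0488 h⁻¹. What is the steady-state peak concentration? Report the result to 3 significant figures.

Fraction remaining after one interval: e^(−kτ) = e^(−0.04880 × 7.50) = 0.6935
R = 1 / (1 − 0.6935) = 3.263
Css,max = 3.52 × 3.263 ≈ 11.5 mcg/L

11.5 mcg/L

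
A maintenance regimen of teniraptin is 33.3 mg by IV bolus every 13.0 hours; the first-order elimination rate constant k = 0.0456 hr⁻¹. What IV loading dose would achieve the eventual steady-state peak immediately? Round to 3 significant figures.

Accumulation ratio R = 1 / (1 − e^(−kτ)) = 1 / (1 − e^(−0.04560×13.0)) = 1 / (1 − 0.5528) = 2.236
Loading dose = maintenance dose × R = 33.3 × 2.236 ≈ 74.5 mg

74.5 mg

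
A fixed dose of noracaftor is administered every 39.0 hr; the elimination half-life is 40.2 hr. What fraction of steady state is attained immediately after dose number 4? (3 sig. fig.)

0.932

k = ln 2 / 40.2 = 0.01724 hr⁻¹
f_n = 1 − e^(−nkτ) = 1 − e^(−4 × 0.01724 × 39.0) = 1 − e^(−2.690) = 1 − 0.06789 ≈ 0.932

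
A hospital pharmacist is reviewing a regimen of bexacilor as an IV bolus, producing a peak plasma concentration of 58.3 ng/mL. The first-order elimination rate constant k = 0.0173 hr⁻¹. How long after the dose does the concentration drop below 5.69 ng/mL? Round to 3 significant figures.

135 hours

C(t) = C₀ e^(−kt)  ⇒  t = ln(C₀/C) / k
t = ln(58.3/5.69) / 0.01730 = 2.327 / 0.01730 ≈ 135 hours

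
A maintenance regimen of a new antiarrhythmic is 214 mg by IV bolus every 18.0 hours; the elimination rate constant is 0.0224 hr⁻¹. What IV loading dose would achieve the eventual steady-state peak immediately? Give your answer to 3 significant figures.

Accumulation ratio R = 1 / (1 − e^(−kτ)) = 1 / (1 − e^(−0.02240×18.0)) = 1 / (1 − 0.6682) = 3.014
Loading dose = maintenance dose × R = 214 × 3.014 ≈ 645 mg

645 mg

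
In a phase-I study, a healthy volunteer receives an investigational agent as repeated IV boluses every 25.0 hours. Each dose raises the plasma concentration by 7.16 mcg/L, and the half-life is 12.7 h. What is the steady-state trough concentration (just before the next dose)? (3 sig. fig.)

k = ln 2 / 12.7 = 0.05458 h⁻¹
Fraction remaining after one interval: e^(−kτ) = e^(−0.05458 × 25.0) = 0.2555
R = 1 / (1 − 0.2555) = 1.343
Css,max = 7.16 × 1.343 = 9.617 mcg/L
Css,min = Css,max × e^(−kτ) = 9.617 × 0.2555 ≈ 2.46 mcg/L

2.46 mcg/L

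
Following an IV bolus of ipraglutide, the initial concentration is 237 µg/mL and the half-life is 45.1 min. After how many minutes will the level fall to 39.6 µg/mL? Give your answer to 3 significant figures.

k = ln 2 / 45.1 = 0.01537 min⁻¹
C(t) = C₀ e^(−kt)  ⇒  t = ln(C₀/C) / k
t = ln(237/39.6) / 0.01537 = 1.789 / 0.01537 ≈ 116 minutes

116 minutes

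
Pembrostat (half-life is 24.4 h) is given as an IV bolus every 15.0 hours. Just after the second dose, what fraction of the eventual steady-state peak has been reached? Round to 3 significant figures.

k = ln 2 / 24.4 = 0.02841 h⁻¹
f_n = 1 − e^(−nkτ) = 1 − e^(−2 × 0.02841 × 15.0) = 1 − e^(−0.8522) = 1 − 0.4265 ≈ 0.574

0.574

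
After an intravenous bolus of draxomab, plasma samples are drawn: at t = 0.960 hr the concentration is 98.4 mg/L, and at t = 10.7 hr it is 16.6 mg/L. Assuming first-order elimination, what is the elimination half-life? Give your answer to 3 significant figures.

3.79 hours

k = ln(C₁/C₂) / (t₂ − t₁) = ln(98.4/16.6) / (10.7 − 0.960)
  = 1.780 / 9.740 = 0.1827 hr⁻¹
t½ = ln 2 / k = ln 2 / 0.1827 ≈ 3.79 hours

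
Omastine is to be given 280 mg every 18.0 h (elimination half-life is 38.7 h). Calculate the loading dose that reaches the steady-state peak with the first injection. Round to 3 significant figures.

1020 mg

k = ln 2 / 38.7 = 0.01791 h⁻¹
Accumulation ratio R = 1 / (1 − e^(−kτ)) = 1 / (1 − e^(−0.01791×18.0)) = 1 / (1 − 0.7244) = 3.629
Loading dose = maintenance dose × R = 280 × 3.629 ≈ 1020 mg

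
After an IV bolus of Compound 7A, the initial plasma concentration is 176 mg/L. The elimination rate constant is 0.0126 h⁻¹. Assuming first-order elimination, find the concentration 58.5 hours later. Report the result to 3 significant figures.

C(t) = C₀ e^(−kt) = 176 × e^(−0.01260 × 58.5) = 176 × e^(−0.7371) = 176 × 0.4785 ≈ 84.2 mg/L

84.2 mg/L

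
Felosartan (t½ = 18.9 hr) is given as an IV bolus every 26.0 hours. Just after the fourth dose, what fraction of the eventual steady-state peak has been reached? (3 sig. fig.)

k = ln 2 / 18.9 = 0.03667 hr⁻¹
f_n = 1 − e^(−nkτ) = 1 − e^(−4 × 0.03667 × 26.0) = 1 − e^(−3.814) = 1 − 0.02206 ≈ 0.978

0.978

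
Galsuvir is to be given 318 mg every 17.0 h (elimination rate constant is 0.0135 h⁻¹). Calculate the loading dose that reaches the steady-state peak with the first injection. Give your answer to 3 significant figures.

Accumulation ratio R = 1 / (1 − e^(−kτ)) = 1 / (1 − e^(−0.01350×17.0)) = 1 / (1 − 0.7949) = 4.876
Loading dose = maintenance dose × R = 318 × 4.876 ≈ 1550 mg

1550 mg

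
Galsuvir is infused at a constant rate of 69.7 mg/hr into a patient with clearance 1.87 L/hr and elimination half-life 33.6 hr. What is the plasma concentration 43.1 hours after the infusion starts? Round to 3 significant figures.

Css = rate / CL = 69.7 / 1.87 = 37.27 µg/mL
k = ln 2 / 33.6 = 0.02063 hr⁻¹
C(t) = Css (1 − e^(−kt)) = 37.27 × (1 − e^(−0.8891)) = 37.27 × 0.5890 ≈ 22.0 µg/mL

22.0 µg/mL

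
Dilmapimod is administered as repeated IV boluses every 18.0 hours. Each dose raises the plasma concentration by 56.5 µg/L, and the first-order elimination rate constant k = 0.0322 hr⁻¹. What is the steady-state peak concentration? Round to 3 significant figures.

Fraction remaining after one interval: e^(−kτ) = e^(−0.03220 × 18.0) = 0.5601
R = 1 / (1 − 0.5601) = 2.273
Css,max = 56.5 × 2.273 ≈ 128 µg/L

128 µg/L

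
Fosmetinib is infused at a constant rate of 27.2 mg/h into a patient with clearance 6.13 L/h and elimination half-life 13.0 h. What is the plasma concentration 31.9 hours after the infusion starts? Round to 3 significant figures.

3.63 mg/L

Css = rate / CL = 27.2 / 6.13 = 4.437 mg/L
k = ln 2 / 13.0 = 0.05332 h⁻¹
C(t) = Css (1 − e^(−kt)) = 4.437 × (1 − e^(−1.701)) = 4.437 × 0.8175 ≈ 3.63 mg/L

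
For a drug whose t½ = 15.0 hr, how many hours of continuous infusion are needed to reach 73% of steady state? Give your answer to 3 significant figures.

28.3 hours

k = ln 2 / 15.0 = 0.04621 hr⁻¹
f = 1 − e^(−kt)  ⇒  t = −ln(1 − f) / k
t = −ln(1 − 0.73) / 0.04621 = 1.309 / 0.04621 ≈ 28.3 hours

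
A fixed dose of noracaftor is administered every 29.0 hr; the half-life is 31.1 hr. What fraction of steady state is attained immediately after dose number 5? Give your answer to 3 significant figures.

0.961

k = ln 2 / 31.1 = 0.02229 hr⁻¹
f_n = 1 − e^(−nkτ) = 1 − e^(−5 × 0.02229 × 29.0) = 1 − e^(−3.232) = 1 − 0.03949 ≈ 0.961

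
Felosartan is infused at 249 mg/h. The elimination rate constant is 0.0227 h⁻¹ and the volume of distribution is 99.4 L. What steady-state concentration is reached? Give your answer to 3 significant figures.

110 mg/L

CL = k · V = 0.0227 × 99.4 = 2.256 L/h
Css = rate / CL = 249 / 2.256 ≈ 110 mg/L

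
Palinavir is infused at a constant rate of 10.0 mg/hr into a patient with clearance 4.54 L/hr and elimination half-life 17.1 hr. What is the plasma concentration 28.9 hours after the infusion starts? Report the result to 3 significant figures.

1.52 mg/L

Css = rate / CL = 10.0 / 4.54 = 2.203 mg/L
k = ln 2 / 17.1 = 0.04053 hr⁻¹
C(t) = Css (1 − e^(−kt)) = 2.203 × (1 − e^(−1.171)) = 2.203 × 0.6901 ≈ 1.52 mg/L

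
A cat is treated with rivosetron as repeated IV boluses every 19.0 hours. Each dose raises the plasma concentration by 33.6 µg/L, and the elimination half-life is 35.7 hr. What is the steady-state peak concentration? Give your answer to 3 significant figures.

k = ln 2 / 35.7 = 0.01942 hr⁻¹
Fraction remaining after one interval: e^(−kτ) = e^(−0.01942 × 19.0) = 0.6915
R = 1 / (1 − 0.6915) = 3.241
Css,max = 33.6 × 3.241 ≈ 109 µg/L

109 µg/L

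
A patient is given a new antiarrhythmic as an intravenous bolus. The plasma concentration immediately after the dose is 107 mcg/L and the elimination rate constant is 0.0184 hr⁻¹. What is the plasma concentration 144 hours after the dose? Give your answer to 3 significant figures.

7.56 mcg/L

C(t) = C₀ e^(−kt) = 107 × e^(−0.01840 × 144) = 107 × e^(−2.650) = 107 × 0.07068 ≈ 7.56 mcg/L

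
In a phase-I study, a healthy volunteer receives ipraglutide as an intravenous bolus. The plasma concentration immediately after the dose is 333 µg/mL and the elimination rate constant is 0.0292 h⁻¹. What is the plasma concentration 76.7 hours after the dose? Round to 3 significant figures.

35.5 µg/mL

C(t) = C₀ e^(−kt) = 333 × e^(−0.02920 × 76.7) = 333 × e^(−2.240) = 333 × 0.1065 ≈ 35.5 µg/mL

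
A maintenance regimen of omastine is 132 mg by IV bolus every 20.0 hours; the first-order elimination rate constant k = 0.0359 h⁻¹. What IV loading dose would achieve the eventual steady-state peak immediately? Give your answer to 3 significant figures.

Accumulation ratio R = 1 / (1 − e^(−kτ)) = 1 / (1 − e^(−0.03590×20.0)) = 1 / (1 − 0.4877) = 1.952
Loading dose = maintenance dose × R = 132 × 1.952 ≈ 258 mg

258 mg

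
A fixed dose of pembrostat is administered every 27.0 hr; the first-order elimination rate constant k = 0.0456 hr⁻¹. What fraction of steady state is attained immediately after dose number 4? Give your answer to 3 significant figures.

f_n = 1 − e^(−nkτ) = 1 − e^(−4 × 0.04560 × 27.0) = 1 − e^(−4.925) = 1 − 0.007264 ≈ 0.993

0.993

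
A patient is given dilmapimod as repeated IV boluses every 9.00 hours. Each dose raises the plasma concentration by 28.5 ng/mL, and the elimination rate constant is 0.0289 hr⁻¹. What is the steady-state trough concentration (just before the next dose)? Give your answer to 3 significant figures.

95.9 ng/mL

Fraction remaining after one interval: e^(−kτ) = e^(−0.02890 × 9.00) = 0.7710
R = 1 / (1 − 0.7710) = 4.366
Css,max = 28.5 × 4.366 = 124.4 ng/mL
Css,min = Css,max × e^(−kτ) = 124.4 × 0.7710 ≈ 95.9 ng/mL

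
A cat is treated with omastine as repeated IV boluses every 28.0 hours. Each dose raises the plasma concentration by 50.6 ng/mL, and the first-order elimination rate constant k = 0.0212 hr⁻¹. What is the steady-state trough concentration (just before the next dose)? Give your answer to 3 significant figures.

Fraction remaining after one interval: e^(−kτ) = e^(−0.02120 × 28.0) = 0.5523
R = 1 / (1 − 0.5523) = 2.234
Css,max = 50.6 × 2.234 = 113.0 ng/mL
Css,min = Css,max × e^(−kτ) = 113.0 × 0.5523 ≈ 62.4 ng/mL

62.4 ng/mL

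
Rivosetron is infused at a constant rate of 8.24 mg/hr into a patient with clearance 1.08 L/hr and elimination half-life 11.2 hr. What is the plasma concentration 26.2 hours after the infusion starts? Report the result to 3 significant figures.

6.12 mg/L

Css = rate / CL = 8.24 / 1.08 = 7.630 mg/L
k = ln 2 / 11.2 = 0.06189 hr⁻¹
C(t) = Css (1 − e^(−kt)) = 7.630 × (1 − e^(−1.621)) = 7.630 × 0.8024 ≈ 6.12 mg/L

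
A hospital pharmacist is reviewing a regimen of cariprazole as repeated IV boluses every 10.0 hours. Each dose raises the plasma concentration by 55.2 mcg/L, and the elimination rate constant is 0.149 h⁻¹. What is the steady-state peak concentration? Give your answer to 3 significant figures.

71.3 mcg/L

Fraction remaining after one interval: e^(−kτ) = e^(−0.1490 × 10.0) = 0.2254
R = 1 / (1 − 0.2254) = 1.291
Css,max = 55.2 × 1.291 ≈ 71.3 mcg/L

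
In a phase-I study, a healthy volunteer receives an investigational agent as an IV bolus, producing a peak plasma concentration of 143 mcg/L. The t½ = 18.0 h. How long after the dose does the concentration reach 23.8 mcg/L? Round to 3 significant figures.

k = ln 2 / 18.0 = 0.03851 h⁻¹
C(t) = C₀ e^(−kt)  ⇒  t = ln(C₀/C) / k
t = ln(143/23.8) / 0.03851 = 1.793 / 0.03851 ≈ 46.6 hours

46.6 hours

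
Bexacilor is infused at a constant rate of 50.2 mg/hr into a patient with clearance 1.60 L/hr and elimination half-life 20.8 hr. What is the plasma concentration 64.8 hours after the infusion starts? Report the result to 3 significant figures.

Css = rate / CL = 50.2 / 1.60 = 31.38 mg/L
k = ln 2 / 20.8 = 0.03332 hr⁻¹
C(t) = Css (1 − e^(−kt)) = 31.38 × (1 − e^(−2.159)) = 31.38 × 0.8846 ≈ 27.8 mg/L

27.8 mg/L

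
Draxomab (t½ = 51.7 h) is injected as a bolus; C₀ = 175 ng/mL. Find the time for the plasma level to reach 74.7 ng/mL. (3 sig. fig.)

63.5 hours

k = ln 2 / 51.7 = 0.01341 h⁻¹
C(t) = C₀ e^(−kt)  ⇒  t = ln(C₀/C) / k
t = ln(175/74.7) / 0.01341 = 0.8513 / 0.01341 ≈ 63.5 hours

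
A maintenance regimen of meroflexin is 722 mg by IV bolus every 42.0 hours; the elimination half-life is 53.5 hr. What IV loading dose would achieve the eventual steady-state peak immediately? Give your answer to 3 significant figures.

1720 mg

k = ln 2 / 53.5 = 0.01296 hr⁻¹
Accumulation ratio R = 1 / (1 − e^(−kτ)) = 1 / (1 − e^(−0.01296×42.0)) = 1 / (1 − 0.5803) = 2.383
Loading dose = maintenance dose × R = 722 × 2.383 ≈ 1720 mg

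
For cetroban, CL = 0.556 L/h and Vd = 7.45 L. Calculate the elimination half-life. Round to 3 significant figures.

9.29 hours

k = CL / V = 0.556 / 7.45 = 0.07463 h⁻¹
t½ = ln 2 / k = ln 2 / 0.07463 ≈ 9.29 hours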